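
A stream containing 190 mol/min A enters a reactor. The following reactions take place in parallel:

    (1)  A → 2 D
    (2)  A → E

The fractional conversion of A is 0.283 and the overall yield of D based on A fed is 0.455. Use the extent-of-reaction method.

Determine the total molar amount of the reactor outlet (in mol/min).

233 mol/min

Yield of D: 2ξ₁ / 190 = 0.455 → ξ₁ = 43.23 mol/min.
Conversion of A: 1ξ₁ + 1ξ₂ = 0.283 × 190 = 53.77 → ξ₂ = 10.54 mol/min.
Outlet amounts (n = n₀ + Σ ν·ξ):
  A: 190 − 1(43.23) − 1(10.54) = 136.2
  D: 0 + 2(43.23) = 86.45
  E: 0 + 1(10.54) = 10.54
Total out = 136.2 + 86.45 + 10.54 = 233.2 mol/min.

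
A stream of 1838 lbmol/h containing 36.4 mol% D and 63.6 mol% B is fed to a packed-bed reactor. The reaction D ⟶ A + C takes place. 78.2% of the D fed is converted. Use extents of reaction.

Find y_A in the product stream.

D reacted = 0.782 × 669 = 523.2 lbmol/h; ν_D = −1, so ξ = 523.2/1 = 523.2 lbmol/h.
Outlet amounts (n = n₀ + ν ξ):
  D: 669 − 1(523.2) = 145.8
  A: 0 + 1(523.2) = 523.2
  C: 0 + 1(523.2) = 523.2
  B: 1169 (inert)
Total out = 2361 lbmol/h; y_A = 523.2 / 2361 = 0.2216.

0.222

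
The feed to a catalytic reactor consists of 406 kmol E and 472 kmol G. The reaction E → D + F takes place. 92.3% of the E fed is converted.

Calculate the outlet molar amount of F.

E reacted = 0.923 × 406 = 374.7 kmol; ν_E = −1, so ξ = 374.7/1 = 374.7 kmol.
Outlet amounts (n = n₀ + ν ξ):
  E: 406 − 1(374.7) = 31.26
  D: 0 + 1(374.7) = 374.7
  F: 0 + 1(374.7) = 374.7
  G: 472 (inert)

375 kmol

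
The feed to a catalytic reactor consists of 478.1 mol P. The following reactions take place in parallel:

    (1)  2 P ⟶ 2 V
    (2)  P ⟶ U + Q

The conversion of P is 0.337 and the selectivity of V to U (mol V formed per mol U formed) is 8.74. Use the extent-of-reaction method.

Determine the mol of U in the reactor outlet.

16.5 mol

Conversion of P: P consumed = 0.337 × 478.1 = 161.1 mol = 2ξ₁ + 1ξ₂.
Selectivity: 2ξ₁ / (1ξ₂) = 8.74 → ξ₁ = 4.37 ξ₂.
Substitute: (2·4.37 + 1) ξ₂ = 161.1 → ξ₂ = 16.54 mol, ξ₁ = 72.29 mol.
Outlet amounts (n = n₀ + Σ ν·ξ):
  P: 478.1 − 2(72.29) − 1(16.54) = 317
  V: 0 + 2(72.29) = 144.6
  U: 0 + 1(16.54) = 16.54
  Q: 0 + 1(16.54) = 16.54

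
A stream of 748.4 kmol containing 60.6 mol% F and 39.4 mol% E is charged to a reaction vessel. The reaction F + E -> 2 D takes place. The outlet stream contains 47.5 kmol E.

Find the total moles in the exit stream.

For E: n = n₀ − 1ξ → 47.5 = 294.9 − 1ξ, giving ξ = 247.4 kmol.
Outlet amounts (n = n₀ + ν ξ):
  F: 453.5 − 1(247.4) = 206.2
  E: 294.9 − 1(247.4) = 47.5
  D: 0 + 2(247.4) = 494.7
Total out = 206.2 + 47.5 + 494.7 = 748.4 kmol.

748 kmol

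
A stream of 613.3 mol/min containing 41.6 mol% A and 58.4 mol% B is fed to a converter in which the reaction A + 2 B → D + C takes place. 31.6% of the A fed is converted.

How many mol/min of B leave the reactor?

197 mol/min

A reacted = 0.316 × 255.1 = 80.62 mol/min; ν_A = −1, so ξ = 80.62/1 = 80.62 mol/min.
Outlet amounts (n = n₀ + ν ξ):
  A: 255.1 − 1(80.62) = 174.5
  B: 358.2 − 2(80.62) = 196.9
  D: 0 + 1(80.62) = 80.62
  C: 0 + 1(80.62) = 80.62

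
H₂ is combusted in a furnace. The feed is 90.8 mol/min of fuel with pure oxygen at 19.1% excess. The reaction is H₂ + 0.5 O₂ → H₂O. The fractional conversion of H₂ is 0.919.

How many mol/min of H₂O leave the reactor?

83.4 mol/min

Stoichiometric O₂ = 0.5 × 90.8 = 45.4 mol/min; O₂ fed = 45.4 × 1.191 = 54.07 mol/min.
Fuel reacted = 0.919 × 90.8 → ξ = 83.45 mol/min.
Outlet (n = n₀ + ν ξ):
  H₂: 90.8 − 1(83.45) = 7.355
  O₂: 54.07 − 0.5(83.45) = 12.35
  H₂O: 0 + 1(83.45) = 83.45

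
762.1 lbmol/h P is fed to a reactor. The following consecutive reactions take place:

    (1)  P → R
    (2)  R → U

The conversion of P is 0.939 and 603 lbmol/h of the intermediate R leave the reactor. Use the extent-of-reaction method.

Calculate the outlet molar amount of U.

Conversion of P: P consumed = 1ξ₁ = 0.939 × 762.1 → ξ₁ = 715.6 lbmol/h.
R balance: n_R = 0 + 1ξ₁ − 1ξ₂ = 603 → ξ₂ = (1·715.6 − 603)/1 = 112.6 lbmol/h.
Outlet amounts (n = n₀ + Σ ν·ξ):
  P: 762.1 − 1(715.6) = 46.49
  R: 0 + 1(715.6) − 1(112.6) = 603
  U: 0 + 1(112.6) = 112.6

113 lbmol/h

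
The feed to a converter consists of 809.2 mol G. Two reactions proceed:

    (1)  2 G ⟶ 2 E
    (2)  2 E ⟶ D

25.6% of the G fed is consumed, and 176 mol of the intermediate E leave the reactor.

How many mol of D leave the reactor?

Conversion of G: G consumed = 2ξ₁ = 0.256 × 809.2 → ξ₁ = 103.6 mol.
E balance: n_E = 0 + 2ξ₁ − 2ξ₂ = 176 → ξ₂ = (2·103.6 − 176)/2 = 15.58 mol.
Outlet amounts (n = n₀ + Σ ν·ξ):
  G: 809.2 − 2(103.6) = 602
  E: 0 + 2(103.6) − 2(15.58) = 176
  D: 0 + 1(15.58) = 15.58

15.6 mol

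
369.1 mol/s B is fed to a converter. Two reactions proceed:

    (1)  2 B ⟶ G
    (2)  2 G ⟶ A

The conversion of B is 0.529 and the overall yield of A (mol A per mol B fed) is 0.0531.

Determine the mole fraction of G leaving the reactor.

Conversion of B: B consumed = 2ξ₁ = 0.529 × 369.1 → ξ₁ = 97.63 mol/s.
Yield of A: 1ξ₂ / 369.1 = 0.0531 → ξ₂ = 19.6 mol/s.
Outlet amounts (n = n₀ + Σ ν·ξ):
  B: 369.1 − 2(97.63) = 173.8
  G: 0 + 1(97.63) − 2(19.6) = 58.43
  A: 0 + 1(19.6) = 19.6
Total out = 251.9 mol/s; y_G = 58.43 / 251.9 = 0.232.

0.232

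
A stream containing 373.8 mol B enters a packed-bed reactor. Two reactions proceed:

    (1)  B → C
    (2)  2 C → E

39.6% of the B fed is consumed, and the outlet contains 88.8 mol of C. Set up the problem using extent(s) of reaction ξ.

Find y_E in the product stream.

Conversion of B: B consumed = 1ξ₁ = 0.396 × 373.8 → ξ₁ = 148 mol.
C balance: n_C = 0 + 1ξ₁ − 2ξ₂ = 88.8 → ξ₂ = (1·148 − 88.8)/2 = 29.61 mol.
Outlet amounts (n = n₀ + Σ ν·ξ):
  B: 373.8 − 1(148) = 225.8
  C: 0 + 1(148) − 2(29.61) = 88.8
  E: 0 + 1(29.61) = 29.61
Total out = 344.2 mol; y_E = 29.61 / 344.2 = 0.08604.

0.086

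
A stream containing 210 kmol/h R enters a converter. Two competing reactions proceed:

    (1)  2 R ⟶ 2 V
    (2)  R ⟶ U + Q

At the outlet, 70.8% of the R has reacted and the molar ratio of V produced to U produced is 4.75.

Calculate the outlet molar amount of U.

25.9 kmol/h

Conversion of R: R consumed = 0.708 × 210 = 148.7 kmol/h = 2ξ₁ + 1ξ₂.
Selectivity: 2ξ₁ / (1ξ₂) = 4.75 → ξ₁ = 2.375 ξ₂.
Substitute: (2·2.375 + 1) ξ₂ = 148.7 → ξ₂ = 25.86 kmol/h, ξ₁ = 61.41 kmol/h.
Outlet amounts (n = n₀ + Σ ν·ξ):
  R: 210 − 2(61.41) − 1(25.86) = 61.32
  V: 0 + 2(61.41) = 122.8
  U: 0 + 1(25.86) = 25.86
  Q: 0 + 1(25.86) = 25.86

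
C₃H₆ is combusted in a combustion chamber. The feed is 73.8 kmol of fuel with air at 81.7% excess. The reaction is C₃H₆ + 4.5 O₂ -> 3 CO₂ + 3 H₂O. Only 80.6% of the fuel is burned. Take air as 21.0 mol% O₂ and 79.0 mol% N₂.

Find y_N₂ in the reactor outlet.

0.763

Stoichiometric O₂ = 4.5 × 73.8 = 332.1 kmol; O₂ fed = 332.1 × 1.817 = 603.4 kmol.
N₂ fed = 603.4 × 79/21 = 2270 kmol.
Fuel reacted = 0.806 × 73.8 → ξ = 59.48 kmol.
Outlet (n = n₀ + ν ξ):
  C₃H₆: 73.8 − 1(59.48) = 14.32
  O₂: 603.4 − 4.5(59.48) = 335.8
  N₂: 2270 (inert)
  CO₂: 0 + 3(59.48) = 178.4
  H₂O: 0 + 3(59.48) = 178.4
Total out = 2977 kmol; y_N₂ = 2270 / 2977 = 0.7625.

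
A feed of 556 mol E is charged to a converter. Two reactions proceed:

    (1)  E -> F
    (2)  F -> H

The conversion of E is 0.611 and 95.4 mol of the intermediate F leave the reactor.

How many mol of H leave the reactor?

Conversion of E: E consumed = 1ξ₁ = 0.611 × 556 → ξ₁ = 339.7 mol.
F balance: n_F = 0 + 1ξ₁ − 1ξ₂ = 95.4 → ξ₂ = (1·339.7 − 95.4)/1 = 244.3 mol.
Outlet amounts (n = n₀ + Σ ν·ξ):
  E: 556 − 1(339.7) = 216.3
  F: 0 + 1(339.7) − 1(244.3) = 95.4
  H: 0 + 1(244.3) = 244.3

244 mol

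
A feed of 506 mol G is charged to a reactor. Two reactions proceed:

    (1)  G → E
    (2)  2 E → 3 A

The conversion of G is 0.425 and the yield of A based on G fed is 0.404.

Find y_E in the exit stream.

Conversion of G: G consumed = 1ξ₁ = 0.425 × 506 → ξ₁ = 215 mol.
Yield of A: 3ξ₂ / 506 = 0.404 → ξ₂ = 68.14 mol.
Outlet amounts (n = n₀ + Σ ν·ξ):
  G: 506 − 1(215) = 291
  E: 0 + 1(215) − 2(68.14) = 78.77
  A: 0 + 3(68.14) = 204.4
Total out = 574.1 mol; y_E = 78.77 / 574.1 = 0.1372.

0.137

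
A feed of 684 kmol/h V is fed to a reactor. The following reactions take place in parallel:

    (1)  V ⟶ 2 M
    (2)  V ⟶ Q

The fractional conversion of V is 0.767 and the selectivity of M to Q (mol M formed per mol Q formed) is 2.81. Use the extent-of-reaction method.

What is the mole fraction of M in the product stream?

0.619

Conversion of V: V consumed = 0.767 × 684 = 524.6 kmol/h = 1ξ₁ + 1ξ₂.
Selectivity: 2ξ₁ / (1ξ₂) = 2.81 → ξ₁ = 1.405 ξ₂.
Substitute: (1·1.405 + 1) ξ₂ = 524.6 → ξ₂ = 218.1 kmol/h, ξ₁ = 306.5 kmol/h.
Outlet amounts (n = n₀ + Σ ν·ξ):
  V: 684 − 1(306.5) − 1(218.1) = 159.4
  M: 0 + 2(306.5) = 613
  Q: 0 + 1(218.1) = 218.1
Total out = 990.5 kmol/h; y_M = 613 / 990.5 = 0.6189.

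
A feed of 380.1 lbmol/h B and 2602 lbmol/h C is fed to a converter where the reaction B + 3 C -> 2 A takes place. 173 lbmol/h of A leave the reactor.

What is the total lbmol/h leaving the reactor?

For A: n = n₀ + 2ξ → 173 = 0 + 2ξ, giving ξ = 86.5 lbmol/h.
Outlet amounts (n = n₀ + ν ξ):
  B: 380.1 − 1(86.5) = 293.6
  C: 2602 − 3(86.5) = 2342
  A: 0 + 2(86.5) = 173
Total out = 293.6 + 2342 + 173 = 2809 lbmol/h.

2810 lbmol/h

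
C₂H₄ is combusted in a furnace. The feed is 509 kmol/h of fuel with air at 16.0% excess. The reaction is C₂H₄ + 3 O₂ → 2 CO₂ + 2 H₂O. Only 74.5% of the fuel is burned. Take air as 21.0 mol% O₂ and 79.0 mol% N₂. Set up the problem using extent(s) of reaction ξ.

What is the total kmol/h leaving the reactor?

8940 kmol/h

Stoichiometric O₂ = 3 × 509 = 1527 kmol/h; O₂ fed = 1527 × 1.160 = 1771 kmol/h.
N₂ fed = 1771 × 79/21 = 6664 kmol/h.
Fuel reacted = 0.745 × 509 → ξ = 379.2 kmol/h.
Outlet (n = n₀ + ν ξ):
  C₂H₄: 509 − 1(379.2) = 129.8
  O₂: 1771 − 3(379.2) = 633.7
  N₂: 6664 (inert)
  CO₂: 0 + 2(379.2) = 758.4
  H₂O: 0 + 2(379.2) = 758.4
Total out = 129.8 + 633.7 + 6664 + 758.4 + 758.4 = 8944 kmol/h.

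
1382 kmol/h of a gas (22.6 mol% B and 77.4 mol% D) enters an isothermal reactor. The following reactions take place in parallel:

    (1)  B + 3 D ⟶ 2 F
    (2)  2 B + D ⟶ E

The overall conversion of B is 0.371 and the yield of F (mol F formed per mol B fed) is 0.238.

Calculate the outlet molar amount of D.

Yield of F: 2ξ₁ / 312.3 = 0.238 → ξ₁ = 37.17 kmol/h.
Conversion of B: 1ξ₁ + 2ξ₂ = 0.371 × 312.3 = 115.9 → ξ₂ = 39.35 kmol/h.
Outlet amounts (n = n₀ + Σ ν·ξ):
  B: 312.3 − 1(37.17) − 2(39.35) = 196.5
  D: 1070 − 3(37.17) − 1(39.35) = 918.8
  F: 0 + 2(37.17) = 74.34
  E: 0 + 1(39.35) = 39.35

919 kmol/h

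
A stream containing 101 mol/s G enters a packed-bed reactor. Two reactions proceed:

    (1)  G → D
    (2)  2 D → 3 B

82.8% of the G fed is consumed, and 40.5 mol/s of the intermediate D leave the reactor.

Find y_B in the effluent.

Conversion of G: G consumed = 1ξ₁ = 0.828 × 101 → ξ₁ = 83.63 mol/s.
D balance: n_D = 0 + 1ξ₁ − 2ξ₂ = 40.5 → ξ₂ = (1·83.63 − 40.5)/2 = 21.56 mol/s.
Outlet amounts (n = n₀ + Σ ν·ξ):
  G: 101 − 1(83.63) = 17.37
  D: 0 + 1(83.63) − 2(21.56) = 40.5
  B: 0 + 3(21.56) = 64.69
Total out = 122.6 mol/s; y_B = 64.69 / 122.6 = 0.5278.

0.528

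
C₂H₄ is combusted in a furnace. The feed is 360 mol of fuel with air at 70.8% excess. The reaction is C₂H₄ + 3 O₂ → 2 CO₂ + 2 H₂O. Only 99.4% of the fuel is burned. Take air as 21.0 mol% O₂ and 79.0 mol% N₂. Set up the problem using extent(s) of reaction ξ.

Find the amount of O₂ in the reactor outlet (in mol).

771 mol

Stoichiometric O₂ = 3 × 360 = 1080 mol; O₂ fed = 1080 × 1.708 = 1845 mol.
N₂ fed = 1845 × 79/21 = 6939 mol.
Fuel reacted = 0.994 × 360 → ξ = 357.8 mol.
Outlet (n = n₀ + ν ξ):
  C₂H₄: 360 − 1(357.8) = 2.16
  O₂: 1845 − 3(357.8) = 771.1
  N₂: 6939 (inert)
  CO₂: 0 + 2(357.8) = 715.7
  H₂O: 0 + 2(357.8) = 715.7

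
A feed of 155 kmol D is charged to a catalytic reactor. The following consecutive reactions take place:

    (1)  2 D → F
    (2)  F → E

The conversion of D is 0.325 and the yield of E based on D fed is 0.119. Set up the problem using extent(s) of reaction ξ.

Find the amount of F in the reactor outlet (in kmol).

Conversion of D: D consumed = 2ξ₁ = 0.325 × 155 → ξ₁ = 25.19 kmol.
Yield of E: 1ξ₂ / 155 = 0.119 → ξ₂ = 18.45 kmol.
Outlet amounts (n = n₀ + Σ ν·ξ):
  D: 155 − 2(25.19) = 104.6
  F: 0 + 1(25.19) − 1(18.45) = 6.742
  E: 0 + 1(18.45) = 18.45

6.74 kmol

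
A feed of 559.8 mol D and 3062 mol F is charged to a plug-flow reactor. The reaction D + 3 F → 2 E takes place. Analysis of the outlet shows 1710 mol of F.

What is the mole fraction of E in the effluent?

For F: n = n₀ − 3ξ → 1710 = 3062 − 3ξ, giving ξ = 450.7 mol.
Outlet amounts (n = n₀ + ν ξ):
  D: 559.8 − 1(450.7) = 109.1
  F: 3062 − 3(450.7) = 1710
  E: 0 + 2(450.7) = 901.3
Total out = 2720 mol; y_E = 901.3 / 2720 = 0.3313.

0.331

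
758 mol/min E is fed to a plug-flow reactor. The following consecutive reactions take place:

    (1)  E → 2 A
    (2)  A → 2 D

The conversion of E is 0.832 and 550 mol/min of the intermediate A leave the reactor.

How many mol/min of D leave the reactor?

1420 mol/min

Conversion of E: E consumed = 1ξ₁ = 0.832 × 758 → ξ₁ = 630.7 mol/min.
A balance: n_A = 0 + 2ξ₁ − 1ξ₂ = 550 → ξ₂ = (2·630.7 − 550)/1 = 711.3 mol/min.
Outlet amounts (n = n₀ + Σ ν·ξ):
  E: 758 − 1(630.7) = 127.3
  A: 0 + 2(630.7) − 1(711.3) = 550
  D: 0 + 2(711.3) = 1423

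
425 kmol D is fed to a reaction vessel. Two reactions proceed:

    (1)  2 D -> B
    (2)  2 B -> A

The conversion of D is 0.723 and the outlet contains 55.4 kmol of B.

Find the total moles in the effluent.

Conversion of D: D consumed = 2ξ₁ = 0.723 × 425 → ξ₁ = 153.6 kmol.
B balance: n_B = 0 + 1ξ₁ − 2ξ₂ = 55.4 → ξ₂ = (1·153.6 − 55.4)/2 = 49.12 kmol.
Outlet amounts (n = n₀ + Σ ν·ξ):
  D: 425 − 2(153.6) = 117.7
  B: 0 + 1(153.6) − 2(49.12) = 55.4
  A: 0 + 1(49.12) = 49.12
Total out = 117.7 + 55.4 + 49.12 = 222.2 kmol.

222 kmol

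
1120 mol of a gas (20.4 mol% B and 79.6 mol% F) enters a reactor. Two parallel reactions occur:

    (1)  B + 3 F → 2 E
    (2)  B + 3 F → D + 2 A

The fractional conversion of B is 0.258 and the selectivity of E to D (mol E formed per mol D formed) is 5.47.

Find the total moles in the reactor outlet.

Conversion of B: B consumed = 0.258 × 228.5 = 58.95 mol = 1ξ₁ + 1ξ₂.
Selectivity: 2ξ₁ / (1ξ₂) = 5.47 → ξ₁ = 2.735 ξ₂.
Substitute: (1·2.735 + 1) ξ₂ = 58.95 → ξ₂ = 15.78 mol, ξ₁ = 43.17 mol.
Outlet amounts (n = n₀ + Σ ν·ξ):
  B: 228.5 − 1(43.17) − 1(15.78) = 169.5
  F: 891.5 − 3(43.17) − 3(15.78) = 714.7
  E: 0 + 2(43.17) = 86.33
  D: 0 + 1(15.78) = 15.78
  A: 0 + 2(15.78) = 31.57
Total out = 169.5 + 714.7 + 86.33 + 15.78 + 31.57 = 1018 mol.

1020 mol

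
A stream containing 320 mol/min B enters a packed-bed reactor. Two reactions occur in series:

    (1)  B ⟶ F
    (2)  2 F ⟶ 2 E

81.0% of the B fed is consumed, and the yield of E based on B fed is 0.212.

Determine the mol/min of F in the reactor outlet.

191 mol/min

Conversion of B: B consumed = 1ξ₁ = 0.81 × 320 → ξ₁ = 259.2 mol/min.
Yield of E: 2ξ₂ / 320 = 0.212 → ξ₂ = 33.92 mol/min.
Outlet amounts (n = n₀ + Σ ν·ξ):
  B: 320 − 1(259.2) = 60.8
  F: 0 + 1(259.2) − 2(33.92) = 191.4
  E: 0 + 2(33.92) = 67.84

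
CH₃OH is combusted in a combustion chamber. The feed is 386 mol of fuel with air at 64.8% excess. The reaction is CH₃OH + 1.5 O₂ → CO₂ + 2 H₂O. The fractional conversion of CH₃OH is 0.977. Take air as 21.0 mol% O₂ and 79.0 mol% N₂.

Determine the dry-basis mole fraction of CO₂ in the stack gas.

0.0864

Stoichiometric O₂ = 1.5 × 386 = 579 mol; O₂ fed = 579 × 1.648 = 954.2 mol.
N₂ fed = 954.2 × 79/21 = 3590 mol.
Fuel reacted = 0.977 × 386 → ξ = 377.1 mol.
Outlet (n = n₀ + ν ξ):
  CH₃OH: 386 − 1(377.1) = 8.878
  O₂: 954.2 − 1.5(377.1) = 388.5
  N₂: 3590 (inert)
  CO₂: 0 + 1(377.1) = 377.1
  H₂O: 0 + 2(377.1) = 754.2
Dry total = 4364 mol; y_CO₂ (dry) = 377.1 / 4364 = 0.08641.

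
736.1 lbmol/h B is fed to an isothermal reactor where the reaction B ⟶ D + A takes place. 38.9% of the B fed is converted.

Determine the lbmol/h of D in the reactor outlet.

286 lbmol/h

B reacted = 0.389 × 736.1 = 286.3 lbmol/h; ν_B = −1, so ξ = 286.3/1 = 286.3 lbmol/h.
Outlet amounts (n = n₀ + ν ξ):
  B: 736.1 − 1(286.3) = 449.8
  D: 0 + 1(286.3) = 286.3
  A: 0 + 1(286.3) = 286.3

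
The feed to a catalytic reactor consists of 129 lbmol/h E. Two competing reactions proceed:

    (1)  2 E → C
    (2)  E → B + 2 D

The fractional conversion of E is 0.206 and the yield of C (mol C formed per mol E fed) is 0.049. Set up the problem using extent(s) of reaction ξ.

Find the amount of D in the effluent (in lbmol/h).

Yield of C: 1ξ₁ / 129 = 0.049 → ξ₁ = 6.321 lbmol/h.
Conversion of E: 2ξ₁ + 1ξ₂ = 0.206 × 129 = 26.57 → ξ₂ = 13.93 lbmol/h.
Outlet amounts (n = n₀ + Σ ν·ξ):
  E: 129 − 2(6.321) − 1(13.93) = 102.4
  C: 0 + 1(6.321) = 6.321
  B: 0 + 1(13.93) = 13.93
  D: 0 + 2(13.93) = 27.86

27.9 lbmol/h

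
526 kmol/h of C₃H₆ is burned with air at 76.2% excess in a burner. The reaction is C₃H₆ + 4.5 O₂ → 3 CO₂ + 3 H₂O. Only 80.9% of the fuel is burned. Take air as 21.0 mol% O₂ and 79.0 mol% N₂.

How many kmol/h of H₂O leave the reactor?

Stoichiometric O₂ = 4.5 × 526 = 2367 kmol/h; O₂ fed = 2367 × 1.762 = 4171 kmol/h.
N₂ fed = 4171 × 79/21 = 15690 kmol/h.
Fuel reacted = 0.809 × 526 → ξ = 425.5 kmol/h.
Outlet (n = n₀ + ν ξ):
  C₃H₆: 526 − 1(425.5) = 100.5
  O₂: 4171 − 4.5(425.5) = 2256
  N₂: 15690 (inert)
  CO₂: 0 + 3(425.5) = 1277
  H₂O: 0 + 3(425.5) = 1277

1280 kmol/h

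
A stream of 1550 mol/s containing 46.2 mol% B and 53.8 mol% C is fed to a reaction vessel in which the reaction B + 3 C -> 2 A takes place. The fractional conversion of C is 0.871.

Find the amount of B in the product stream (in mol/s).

474 mol/s

C reacted = 0.871 × 833.9 = 726.3 mol/s; ν_C = −3, so ξ = 726.3/3 = 242.1 mol/s.
Outlet amounts (n = n₀ + ν ξ):
  B: 716.1 − 1(242.1) = 474
  C: 833.9 − 3(242.1) = 107.6
  A: 0 + 2(242.1) = 484.2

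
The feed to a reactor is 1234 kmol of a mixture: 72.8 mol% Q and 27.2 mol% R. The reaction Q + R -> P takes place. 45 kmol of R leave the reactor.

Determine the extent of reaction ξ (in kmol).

For R: n = n₀ − 1ξ → 45 = 335.6 − 1ξ, giving ξ = 290.6 kmol.
Outlet amounts (n = n₀ + ν ξ):
  Q: 898.4 − 1(290.6) = 607.7
  R: 335.6 − 1(290.6) = 45
  P: 0 + 1(290.6) = 290.6

ξ = 291 kmol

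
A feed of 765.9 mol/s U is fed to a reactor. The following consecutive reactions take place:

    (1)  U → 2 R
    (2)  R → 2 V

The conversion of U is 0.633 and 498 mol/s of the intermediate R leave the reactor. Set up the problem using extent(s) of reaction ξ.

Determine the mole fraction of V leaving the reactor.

0.548

Conversion of U: U consumed = 1ξ₁ = 0.633 × 765.9 → ξ₁ = 484.8 mol/s.
R balance: n_R = 0 + 2ξ₁ − 1ξ₂ = 498 → ξ₂ = (2·484.8 − 498)/1 = 471.6 mol/s.
Outlet amounts (n = n₀ + Σ ν·ξ):
  U: 765.9 − 1(484.8) = 281.1
  R: 0 + 2(484.8) − 1(471.6) = 498
  V: 0 + 2(471.6) = 943.3
Total out = 1722 mol/s; y_V = 943.3 / 1722 = 0.5477.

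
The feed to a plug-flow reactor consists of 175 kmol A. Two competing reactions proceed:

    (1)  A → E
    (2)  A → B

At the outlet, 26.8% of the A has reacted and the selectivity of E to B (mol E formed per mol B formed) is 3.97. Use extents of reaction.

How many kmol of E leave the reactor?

Conversion of A: A consumed = 0.268 × 175 = 46.9 kmol = 1ξ₁ + 1ξ₂.
Selectivity: 1ξ₁ / (1ξ₂) = 3.97 → ξ₁ = 3.97 ξ₂.
Substitute: (1·3.97 + 1) ξ₂ = 46.9 → ξ₂ = 9.437 kmol, ξ₁ = 37.46 kmol.
Outlet amounts (n = n₀ + Σ ν·ξ):
  A: 175 − 1(37.46) − 1(9.437) = 128.1
  E: 0 + 1(37.46) = 37.46
  B: 0 + 1(9.437) = 9.437

37.5 kmol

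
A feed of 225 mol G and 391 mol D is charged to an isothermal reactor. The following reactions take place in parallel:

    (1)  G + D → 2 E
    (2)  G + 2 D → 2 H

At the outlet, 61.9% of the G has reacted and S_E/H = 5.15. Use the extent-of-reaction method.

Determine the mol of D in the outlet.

229 mol

Conversion of G: G consumed = 0.619 × 225 = 139.3 mol = 1ξ₁ + 1ξ₂.
Selectivity: 2ξ₁ / (2ξ₂) = 5.15 → ξ₁ = 5.15 ξ₂.
Substitute: (1·5.15 + 1) ξ₂ = 139.3 → ξ₂ = 22.65 mol, ξ₁ = 116.6 mol.
Outlet amounts (n = n₀ + Σ ν·ξ):
  G: 225 − 1(116.6) − 1(22.65) = 85.72
  D: 391 − 1(116.6) − 2(22.65) = 229.1
  E: 0 + 2(116.6) = 233.3
  H: 0 + 2(22.65) = 45.29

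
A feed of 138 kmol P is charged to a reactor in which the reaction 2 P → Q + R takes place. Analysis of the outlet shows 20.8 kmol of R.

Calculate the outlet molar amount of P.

For R: n = n₀ + 1ξ → 20.8 = 0 + 1ξ, giving ξ = 20.8 kmol.
Outlet amounts (n = n₀ + ν ξ):
  P: 138 − 2(20.8) = 96.4
  Q: 0 + 1(20.8) = 20.8
  R: 0 + 1(20.8) = 20.8

96.4 kmol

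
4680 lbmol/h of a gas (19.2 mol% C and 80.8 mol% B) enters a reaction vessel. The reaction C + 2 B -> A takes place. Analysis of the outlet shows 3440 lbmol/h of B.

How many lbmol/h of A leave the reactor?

For B: n = n₀ − 2ξ → 3440 = 3781 − 2ξ, giving ξ = 170.7 lbmol/h.
Outlet amounts (n = n₀ + ν ξ):
  C: 898.6 − 1(170.7) = 727.8
  B: 3781 − 2(170.7) = 3440
  A: 0 + 1(170.7) = 170.7

171 lbmol/h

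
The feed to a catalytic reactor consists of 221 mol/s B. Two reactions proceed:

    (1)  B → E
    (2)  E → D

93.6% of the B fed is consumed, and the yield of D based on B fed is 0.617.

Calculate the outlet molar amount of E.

70.5 mol/s

Conversion of B: B consumed = 1ξ₁ = 0.936 × 221 → ξ₁ = 206.9 mol/s.
Yield of D: 1ξ₂ / 221 = 0.617 → ξ₂ = 136.4 mol/s.
Outlet amounts (n = n₀ + Σ ν·ξ):
  B: 221 − 1(206.9) = 14.14
  E: 0 + 1(206.9) − 1(136.4) = 70.5
  D: 0 + 1(136.4) = 136.4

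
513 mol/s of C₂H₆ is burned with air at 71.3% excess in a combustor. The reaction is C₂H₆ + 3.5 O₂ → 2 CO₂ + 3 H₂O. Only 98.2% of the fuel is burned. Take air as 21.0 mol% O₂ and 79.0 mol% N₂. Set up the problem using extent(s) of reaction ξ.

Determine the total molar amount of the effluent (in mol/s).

15400 mol/s

Stoichiometric O₂ = 3.5 × 513 = 1796 mol/s; O₂ fed = 1796 × 1.713 = 3076 mol/s.
N₂ fed = 3076 × 79/21 = 11570 mol/s.
Fuel reacted = 0.982 × 513 → ξ = 503.8 mol/s.
Outlet (n = n₀ + ν ξ):
  C₂H₆: 513 − 1(503.8) = 9.234
  O₂: 3076 − 3.5(503.8) = 1313
  N₂: 11570 (inert)
  CO₂: 0 + 2(503.8) = 1008
  H₂O: 0 + 3(503.8) = 1511
Total out = 9.234 + 1313 + 11570 + 1008 + 1511 = 15410 mol/s.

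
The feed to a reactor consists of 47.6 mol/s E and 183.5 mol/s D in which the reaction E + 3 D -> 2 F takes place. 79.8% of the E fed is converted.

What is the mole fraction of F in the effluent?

0.49

E reacted = 0.798 × 47.6 = 37.98 mol/s; ν_E = −1, so ξ = 37.98/1 = 37.98 mol/s.
Outlet amounts (n = n₀ + ν ξ):
  E: 47.6 − 1(37.98) = 9.615
  D: 183.5 − 3(37.98) = 69.55
  F: 0 + 2(37.98) = 75.97
Total out = 155.1 mol/s; y_F = 75.97 / 155.1 = 0.4897.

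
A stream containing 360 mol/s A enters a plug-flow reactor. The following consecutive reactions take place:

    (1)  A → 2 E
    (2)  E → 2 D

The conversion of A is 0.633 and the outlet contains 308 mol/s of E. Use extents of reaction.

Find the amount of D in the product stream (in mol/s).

296 mol/s

Conversion of A: A consumed = 1ξ₁ = 0.633 × 360 → ξ₁ = 227.9 mol/s.
E balance: n_E = 0 + 2ξ₁ − 1ξ₂ = 308 → ξ₂ = (2·227.9 − 308)/1 = 147.8 mol/s.
Outlet amounts (n = n₀ + Σ ν·ξ):
  A: 360 − 1(227.9) = 132.1
  E: 0 + 2(227.9) − 1(147.8) = 308
  D: 0 + 2(147.8) = 295.5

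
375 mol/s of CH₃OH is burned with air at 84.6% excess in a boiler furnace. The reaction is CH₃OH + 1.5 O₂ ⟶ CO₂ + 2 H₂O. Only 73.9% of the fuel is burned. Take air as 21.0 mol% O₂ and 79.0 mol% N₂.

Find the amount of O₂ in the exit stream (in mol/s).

Stoichiometric O₂ = 1.5 × 375 = 562.5 mol/s; O₂ fed = 562.5 × 1.846 = 1038 mol/s.
N₂ fed = 1038 × 79/21 = 3906 mol/s.
Fuel reacted = 0.739 × 375 → ξ = 277.1 mol/s.
Outlet (n = n₀ + ν ξ):
  CH₃OH: 375 − 1(277.1) = 97.88
  O₂: 1038 − 1.5(277.1) = 622.7
  N₂: 3906 (inert)
  CO₂: 0 + 1(277.1) = 277.1
  H₂O: 0 + 2(277.1) = 554.2

623 mol/s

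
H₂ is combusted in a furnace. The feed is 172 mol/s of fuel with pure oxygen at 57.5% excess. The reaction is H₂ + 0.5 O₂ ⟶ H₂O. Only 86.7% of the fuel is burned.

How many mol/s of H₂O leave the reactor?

149 mol/s

Stoichiometric O₂ = 0.5 × 172 = 86 mol/s; O₂ fed = 86 × 1.575 = 135.4 mol/s.
Fuel reacted = 0.867 × 172 → ξ = 149.1 mol/s.
Outlet (n = n₀ + ν ξ):
  H₂: 172 − 1(149.1) = 22.88
  O₂: 135.4 − 0.5(149.1) = 60.89
  H₂O: 0 + 1(149.1) = 149.1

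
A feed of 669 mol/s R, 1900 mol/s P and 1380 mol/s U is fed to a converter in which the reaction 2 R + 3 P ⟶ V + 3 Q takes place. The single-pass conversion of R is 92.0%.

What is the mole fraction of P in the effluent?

0.268

R reacted = 0.92 × 669 = 615.5 mol/s; ν_R = −2, so ξ = 615.5/2 = 307.7 mol/s.
Outlet amounts (n = n₀ + ν ξ):
  R: 669 − 2(307.7) = 53.52
  P: 1900 − 3(307.7) = 976.8
  V: 0 + 1(307.7) = 307.7
  Q: 0 + 3(307.7) = 923.2
  U: 1380 (inert)
Total out = 3641 mol/s; y_P = 976.8 / 3641 = 0.2683.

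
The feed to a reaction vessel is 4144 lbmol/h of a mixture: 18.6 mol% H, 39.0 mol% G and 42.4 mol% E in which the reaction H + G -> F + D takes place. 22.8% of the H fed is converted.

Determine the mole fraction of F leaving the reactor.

0.0424

H reacted = 0.228 × 770.8 = 175.7 lbmol/h; ν_H = −1, so ξ = 175.7/1 = 175.7 lbmol/h.
Outlet amounts (n = n₀ + ν ξ):
  H: 770.8 − 1(175.7) = 595
  G: 1616 − 1(175.7) = 1440
  F: 0 + 1(175.7) = 175.7
  D: 0 + 1(175.7) = 175.7
  E: 1757 (inert)
Total out = 4144 lbmol/h; y_F = 175.7 / 4144 = 0.04241.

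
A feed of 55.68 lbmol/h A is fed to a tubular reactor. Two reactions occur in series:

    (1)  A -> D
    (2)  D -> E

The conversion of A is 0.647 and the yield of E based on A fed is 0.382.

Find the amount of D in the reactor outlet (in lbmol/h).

14.8 lbmol/h

Conversion of A: A consumed = 1ξ₁ = 0.647 × 55.68 → ξ₁ = 36.02 lbmol/h.
Yield of E: 1ξ₂ / 55.68 = 0.382 → ξ₂ = 21.27 lbmol/h.
Outlet amounts (n = n₀ + Σ ν·ξ):
  A: 55.68 − 1(36.02) = 19.66
  D: 0 + 1(36.02) − 1(21.27) = 14.76
  E: 0 + 1(21.27) = 21.27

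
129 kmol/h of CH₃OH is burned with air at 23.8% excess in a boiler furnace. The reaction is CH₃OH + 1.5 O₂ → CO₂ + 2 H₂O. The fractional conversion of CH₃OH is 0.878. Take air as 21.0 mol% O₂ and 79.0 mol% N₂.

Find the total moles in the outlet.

1330 kmol/h

Stoichiometric O₂ = 1.5 × 129 = 193.5 kmol/h; O₂ fed = 193.5 × 1.238 = 239.6 kmol/h.
N₂ fed = 239.6 × 79/21 = 901.2 kmol/h.
Fuel reacted = 0.878 × 129 → ξ = 113.3 kmol/h.
Outlet (n = n₀ + ν ξ):
  CH₃OH: 129 − 1(113.3) = 15.74
  O₂: 239.6 − 1.5(113.3) = 69.66
  N₂: 901.2 (inert)
  CO₂: 0 + 1(113.3) = 113.3
  H₂O: 0 + 2(113.3) = 226.5
Total out = 15.74 + 69.66 + 901.2 + 113.3 + 226.5 = 1326 kmol/h.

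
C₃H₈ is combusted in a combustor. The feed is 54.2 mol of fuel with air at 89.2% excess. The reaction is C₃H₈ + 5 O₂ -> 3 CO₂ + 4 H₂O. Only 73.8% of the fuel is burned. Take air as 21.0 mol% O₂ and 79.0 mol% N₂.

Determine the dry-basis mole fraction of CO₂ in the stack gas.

0.0505

Stoichiometric O₂ = 5 × 54.2 = 271 mol; O₂ fed = 271 × 1.892 = 512.7 mol.
N₂ fed = 512.7 × 79/21 = 1929 mol.
Fuel reacted = 0.738 × 54.2 → ξ = 40 mol.
Outlet (n = n₀ + ν ξ):
  C₃H₈: 54.2 − 1(40) = 14.2
  O₂: 512.7 − 5(40) = 312.7
  N₂: 1929 (inert)
  CO₂: 0 + 3(40) = 120
  H₂O: 0 + 4(40) = 160
Dry total = 2376 mol; y_CO₂ (dry) = 120 / 2376 = 0.05051.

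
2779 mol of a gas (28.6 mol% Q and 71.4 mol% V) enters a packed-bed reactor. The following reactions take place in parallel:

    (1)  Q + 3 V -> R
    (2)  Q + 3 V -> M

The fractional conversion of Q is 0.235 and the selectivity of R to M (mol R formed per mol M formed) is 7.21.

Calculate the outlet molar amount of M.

22.7 mol

Conversion of Q: Q consumed = 0.235 × 794.8 = 186.8 mol = 1ξ₁ + 1ξ₂.
Selectivity: 1ξ₁ / (1ξ₂) = 7.21 → ξ₁ = 7.21 ξ₂.
Substitute: (1·7.21 + 1) ξ₂ = 186.8 → ξ₂ = 22.75 mol, ξ₁ = 164 mol.
Outlet amounts (n = n₀ + Σ ν·ξ):
  Q: 794.8 − 1(164) − 1(22.75) = 608
  V: 1984 − 3(164) − 3(22.75) = 1424
  R: 0 + 1(164) = 164
  M: 0 + 1(22.75) = 22.75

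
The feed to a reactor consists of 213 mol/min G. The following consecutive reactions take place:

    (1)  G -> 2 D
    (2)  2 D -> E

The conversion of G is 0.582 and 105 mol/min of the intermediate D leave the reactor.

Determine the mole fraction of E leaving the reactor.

0.269

Conversion of G: G consumed = 1ξ₁ = 0.582 × 213 → ξ₁ = 124 mol/min.
D balance: n_D = 0 + 2ξ₁ − 2ξ₂ = 105 → ξ₂ = (2·124 − 105)/2 = 71.47 mol/min.
Outlet amounts (n = n₀ + Σ ν·ξ):
  G: 213 − 1(124) = 89.03
  D: 0 + 2(124) − 2(71.47) = 105
  E: 0 + 1(71.47) = 71.47
Total out = 265.5 mol/min; y_E = 71.47 / 265.5 = 0.2692.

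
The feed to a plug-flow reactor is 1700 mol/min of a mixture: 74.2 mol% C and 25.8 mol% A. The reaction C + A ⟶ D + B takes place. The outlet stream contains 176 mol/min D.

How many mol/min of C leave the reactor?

For D: n = n₀ + 1ξ → 176 = 0 + 1ξ, giving ξ = 176 mol/min.
Outlet amounts (n = n₀ + ν ξ):
  C: 1261 − 1(176) = 1085
  A: 438.6 − 1(176) = 262.6
  D: 0 + 1(176) = 176
  B: 0 + 1(176) = 176

1090 mol/min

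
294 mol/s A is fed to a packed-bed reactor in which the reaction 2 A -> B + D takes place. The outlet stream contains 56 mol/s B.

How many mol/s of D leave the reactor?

For B: n = n₀ + 1ξ → 56 = 0 + 1ξ, giving ξ = 56 mol/s.
Outlet amounts (n = n₀ + ν ξ):
  A: 294 − 2(56) = 182
  B: 0 + 1(56) = 56
  D: 0 + 1(56) = 56

56 mol/s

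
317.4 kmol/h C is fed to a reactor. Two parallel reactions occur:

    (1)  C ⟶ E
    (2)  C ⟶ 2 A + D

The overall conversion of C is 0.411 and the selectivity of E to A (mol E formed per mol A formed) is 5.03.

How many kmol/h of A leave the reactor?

23.6 kmol/h

Conversion of C: C consumed = 0.411 × 317.4 = 130.5 kmol/h = 1ξ₁ + 1ξ₂.
Selectivity: 1ξ₁ / (2ξ₂) = 5.03 → ξ₁ = 10.06 ξ₂.
Substitute: (1·10.06 + 1) ξ₂ = 130.5 → ξ₂ = 11.79 kmol/h, ξ₁ = 118.7 kmol/h.
Outlet amounts (n = n₀ + Σ ν·ξ):
  C: 317.4 − 1(118.7) − 1(11.79) = 186.9
  E: 0 + 1(118.7) = 118.7
  A: 0 + 2(11.79) = 23.59
  D: 0 + 1(11.79) = 11.79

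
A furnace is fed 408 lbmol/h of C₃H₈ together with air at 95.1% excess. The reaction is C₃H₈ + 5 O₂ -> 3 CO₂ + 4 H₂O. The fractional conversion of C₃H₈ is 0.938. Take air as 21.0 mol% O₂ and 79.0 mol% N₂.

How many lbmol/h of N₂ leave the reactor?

15000 lbmol/h

Stoichiometric O₂ = 5 × 408 = 2040 lbmol/h; O₂ fed = 2040 × 1.951 = 3980 lbmol/h.
N₂ fed = 3980 × 79/21 = 14970 lbmol/h.
Fuel reacted = 0.938 × 408 → ξ = 382.7 lbmol/h.
Outlet (n = n₀ + ν ξ):
  C₃H₈: 408 − 1(382.7) = 25.3
  O₂: 3980 − 5(382.7) = 2067
  N₂: 14970 (inert)
  CO₂: 0 + 3(382.7) = 1148
  H₂O: 0 + 4(382.7) = 1531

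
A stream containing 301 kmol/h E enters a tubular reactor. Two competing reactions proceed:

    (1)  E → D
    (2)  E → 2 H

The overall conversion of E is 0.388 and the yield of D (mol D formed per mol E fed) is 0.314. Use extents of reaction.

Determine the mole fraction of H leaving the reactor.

0.138

Yield of D: 1ξ₁ / 301 = 0.314 → ξ₁ = 94.51 kmol/h.
Conversion of E: 1ξ₁ + 1ξ₂ = 0.388 × 301 = 116.8 → ξ₂ = 22.27 kmol/h.
Outlet amounts (n = n₀ + Σ ν·ξ):
  E: 301 − 1(94.51) − 1(22.27) = 184.2
  D: 0 + 1(94.51) = 94.51
  H: 0 + 2(22.27) = 44.55
Total out = 323.3 kmol/h; y_H = 44.55 / 323.3 = 0.1378.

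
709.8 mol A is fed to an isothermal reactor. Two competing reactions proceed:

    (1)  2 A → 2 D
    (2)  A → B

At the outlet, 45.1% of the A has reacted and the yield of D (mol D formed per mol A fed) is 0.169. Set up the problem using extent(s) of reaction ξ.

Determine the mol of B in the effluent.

200 mol

Yield of D: 2ξ₁ / 709.8 = 0.169 → ξ₁ = 59.98 mol.
Conversion of A: 2ξ₁ + 1ξ₂ = 0.451 × 709.8 = 320.1 → ξ₂ = 200.2 mol.
Outlet amounts (n = n₀ + Σ ν·ξ):
  A: 709.8 − 2(59.98) − 1(200.2) = 389.7
  D: 0 + 2(59.98) = 120
  B: 0 + 1(200.2) = 200.2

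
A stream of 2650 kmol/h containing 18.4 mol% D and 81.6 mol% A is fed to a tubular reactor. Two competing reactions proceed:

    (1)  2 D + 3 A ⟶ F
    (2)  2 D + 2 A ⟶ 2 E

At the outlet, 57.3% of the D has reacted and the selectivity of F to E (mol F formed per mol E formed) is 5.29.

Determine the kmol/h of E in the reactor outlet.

24.1 kmol/h

Conversion of D: D consumed = 0.573 × 487.6 = 279.4 kmol/h = 2ξ₁ + 2ξ₂.
Selectivity: 1ξ₁ / (2ξ₂) = 5.29 → ξ₁ = 10.58 ξ₂.
Substitute: (2·10.58 + 2) ξ₂ = 279.4 → ξ₂ = 12.06 kmol/h, ξ₁ = 127.6 kmol/h.
Outlet amounts (n = n₀ + Σ ν·ξ):
  D: 487.6 − 2(127.6) − 2(12.06) = 208.2
  A: 2162 − 3(127.6) − 2(12.06) = 1755
  F: 0 + 1(127.6) = 127.6
  E: 0 + 2(12.06) = 24.13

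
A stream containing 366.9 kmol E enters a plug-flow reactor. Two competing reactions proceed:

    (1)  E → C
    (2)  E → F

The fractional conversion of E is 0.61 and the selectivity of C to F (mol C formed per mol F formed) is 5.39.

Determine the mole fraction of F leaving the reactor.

Conversion of E: E consumed = 0.61 × 366.9 = 223.8 kmol = 1ξ₁ + 1ξ₂.
Selectivity: 1ξ₁ / (1ξ₂) = 5.39 → ξ₁ = 5.39 ξ₂.
Substitute: (1·5.39 + 1) ξ₂ = 223.8 → ξ₂ = 35.02 kmol, ξ₁ = 188.8 kmol.
Outlet amounts (n = n₀ + Σ ν·ξ):
  E: 366.9 − 1(188.8) − 1(35.02) = 143.1
  C: 0 + 1(188.8) = 188.8
  F: 0 + 1(35.02) = 35.02
Total out = 366.9 kmol; y_F = 35.02 / 366.9 = 0.09546.

0.0955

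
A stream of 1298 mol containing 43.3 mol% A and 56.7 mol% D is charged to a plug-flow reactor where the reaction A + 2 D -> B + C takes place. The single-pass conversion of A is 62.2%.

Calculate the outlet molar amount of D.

A reacted = 0.622 × 562 = 349.6 mol; ν_A = −1, so ξ = 349.6/1 = 349.6 mol.
Outlet amounts (n = n₀ + ν ξ):
  A: 562 − 1(349.6) = 212.4
  D: 736 − 2(349.6) = 36.8
  B: 0 + 1(349.6) = 349.6
  C: 0 + 1(349.6) = 349.6

36.8 mol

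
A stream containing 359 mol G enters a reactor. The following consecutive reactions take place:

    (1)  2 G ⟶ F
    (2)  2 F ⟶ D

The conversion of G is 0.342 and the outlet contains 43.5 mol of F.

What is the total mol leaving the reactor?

Conversion of G: G consumed = 2ξ₁ = 0.342 × 359 → ξ₁ = 61.39 mol.
F balance: n_F = 0 + 1ξ₁ − 2ξ₂ = 43.5 → ξ₂ = (1·61.39 − 43.5)/2 = 8.945 mol.
Outlet amounts (n = n₀ + Σ ν·ξ):
  G: 359 − 2(61.39) = 236.2
  F: 0 + 1(61.39) − 2(8.945) = 43.5
  D: 0 + 1(8.945) = 8.945
Total out = 236.2 + 43.5 + 8.945 = 288.7 mol.

289 mol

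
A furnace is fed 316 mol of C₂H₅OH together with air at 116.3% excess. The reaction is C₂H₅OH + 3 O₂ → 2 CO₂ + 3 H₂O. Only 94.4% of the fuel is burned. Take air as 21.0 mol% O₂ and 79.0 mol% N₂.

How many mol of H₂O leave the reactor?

Stoichiometric O₂ = 3 × 316 = 948 mol; O₂ fed = 948 × 2.163 = 2051 mol.
N₂ fed = 2051 × 79/21 = 7714 mol.
Fuel reacted = 0.944 × 316 → ξ = 298.3 mol.
Outlet (n = n₀ + ν ξ):
  C₂H₅OH: 316 − 1(298.3) = 17.7
  O₂: 2051 − 3(298.3) = 1156
  N₂: 7714 (inert)
  CO₂: 0 + 2(298.3) = 596.6
  H₂O: 0 + 3(298.3) = 894.9

895 mol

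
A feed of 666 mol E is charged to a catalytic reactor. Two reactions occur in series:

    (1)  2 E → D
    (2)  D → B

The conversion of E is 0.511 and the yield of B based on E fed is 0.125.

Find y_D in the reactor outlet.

Conversion of E: E consumed = 2ξ₁ = 0.511 × 666 → ξ₁ = 170.2 mol.
Yield of B: 1ξ₂ / 666 = 0.125 → ξ₂ = 83.25 mol.
Outlet amounts (n = n₀ + Σ ν·ξ):
  E: 666 − 2(170.2) = 325.7
  D: 0 + 1(170.2) − 1(83.25) = 86.91
  B: 0 + 1(83.25) = 83.25
Total out = 495.8 mol; y_D = 86.91 / 495.8 = 0.1753.

0.175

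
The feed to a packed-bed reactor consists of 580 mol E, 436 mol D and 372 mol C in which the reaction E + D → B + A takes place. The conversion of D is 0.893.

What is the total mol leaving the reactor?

D reacted = 0.893 × 436 = 389.3 mol; ν_D = −1, so ξ = 389.3/1 = 389.3 mol.
Outlet amounts (n = n₀ + ν ξ):
  E: 580 − 1(389.3) = 190.7
  D: 436 − 1(389.3) = 46.65
  B: 0 + 1(389.3) = 389.3
  A: 0 + 1(389.3) = 389.3
  C: 372 (inert)
Total out = 190.7 + 46.65 + 389.3 + 389.3 + 372 = 1388 mol.

1390 mol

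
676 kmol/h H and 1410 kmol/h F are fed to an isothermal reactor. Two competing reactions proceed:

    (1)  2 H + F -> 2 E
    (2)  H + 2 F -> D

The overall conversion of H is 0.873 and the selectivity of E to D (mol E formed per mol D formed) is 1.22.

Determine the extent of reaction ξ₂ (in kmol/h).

ξ₂ = 266 kmol/h

Conversion of H: H consumed = 0.873 × 676 = 590.1 kmol/h = 2ξ₁ + 1ξ₂.
Selectivity: 2ξ₁ / (1ξ₂) = 1.22 → ξ₁ = 0.61 ξ₂.
Substitute: (2·0.61 + 1) ξ₂ = 590.1 → ξ₂ = 265.8 kmol/h, ξ₁ = 162.2 kmol/h.
Outlet amounts (n = n₀ + Σ ν·ξ):
  H: 676 − 2(162.2) − 1(265.8) = 85.85
  F: 1410 − 1(162.2) − 2(265.8) = 716.2
  E: 0 + 2(162.2) = 324.3
  D: 0 + 1(265.8) = 265.8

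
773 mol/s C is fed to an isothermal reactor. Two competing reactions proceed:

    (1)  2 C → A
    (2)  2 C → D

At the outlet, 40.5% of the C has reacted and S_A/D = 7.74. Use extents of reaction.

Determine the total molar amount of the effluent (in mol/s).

Conversion of C: C consumed = 0.405 × 773 = 313.1 mol/s = 2ξ₁ + 2ξ₂.
Selectivity: 1ξ₁ / (1ξ₂) = 7.74 → ξ₁ = 7.74 ξ₂.
Substitute: (2·7.74 + 2) ξ₂ = 313.1 → ξ₂ = 17.91 mol/s, ξ₁ = 138.6 mol/s.
Outlet amounts (n = n₀ + Σ ν·ξ):
  C: 773 − 2(138.6) − 2(17.91) = 459.9
  A: 0 + 1(138.6) = 138.6
  D: 0 + 1(17.91) = 17.91
Total out = 459.9 + 138.6 + 17.91 = 616.5 mol/s.

616 mol/s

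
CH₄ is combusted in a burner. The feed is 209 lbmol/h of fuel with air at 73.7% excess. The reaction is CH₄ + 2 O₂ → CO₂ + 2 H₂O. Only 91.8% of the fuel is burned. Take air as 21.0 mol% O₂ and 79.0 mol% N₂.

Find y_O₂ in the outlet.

0.0934

Stoichiometric O₂ = 2 × 209 = 418 lbmol/h; O₂ fed = 418 × 1.737 = 726.1 lbmol/h.
N₂ fed = 726.1 × 79/21 = 2731 lbmol/h.
Fuel reacted = 0.918 × 209 → ξ = 191.9 lbmol/h.
Outlet (n = n₀ + ν ξ):
  CH₄: 209 − 1(191.9) = 17.14
  O₂: 726.1 − 2(191.9) = 342.3
  N₂: 2731 (inert)
  CO₂: 0 + 1(191.9) = 191.9
  H₂O: 0 + 2(191.9) = 383.7
Total out = 3666 lbmol/h; y_O₂ = 342.3 / 3666 = 0.09337.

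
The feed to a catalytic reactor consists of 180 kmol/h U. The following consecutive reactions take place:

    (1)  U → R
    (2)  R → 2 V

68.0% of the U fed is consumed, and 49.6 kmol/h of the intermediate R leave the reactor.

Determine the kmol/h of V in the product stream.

146 kmol/h

Conversion of U: U consumed = 1ξ₁ = 0.68 × 180 → ξ₁ = 122.4 kmol/h.
R balance: n_R = 0 + 1ξ₁ − 1ξ₂ = 49.6 → ξ₂ = (1·122.4 − 49.6)/1 = 72.8 kmol/h.
Outlet amounts (n = n₀ + Σ ν·ξ):
  U: 180 − 1(122.4) = 57.6
  R: 0 + 1(122.4) − 1(72.8) = 49.6
  V: 0 + 2(72.8) = 145.6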